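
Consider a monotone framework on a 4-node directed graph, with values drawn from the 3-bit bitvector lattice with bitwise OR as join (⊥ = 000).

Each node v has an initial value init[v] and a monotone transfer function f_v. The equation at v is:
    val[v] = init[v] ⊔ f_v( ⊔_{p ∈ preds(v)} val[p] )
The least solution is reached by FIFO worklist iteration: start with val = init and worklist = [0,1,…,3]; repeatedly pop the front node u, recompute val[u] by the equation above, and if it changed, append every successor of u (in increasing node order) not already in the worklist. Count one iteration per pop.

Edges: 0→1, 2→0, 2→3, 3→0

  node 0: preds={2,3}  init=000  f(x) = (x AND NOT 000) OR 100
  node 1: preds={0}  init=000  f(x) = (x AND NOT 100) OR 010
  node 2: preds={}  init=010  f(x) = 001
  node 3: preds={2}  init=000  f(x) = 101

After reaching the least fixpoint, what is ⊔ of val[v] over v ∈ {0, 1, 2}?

111

Trace (6 dequeues):
  [1] u=0 | in 010 | out 110 | prev 000 | push {}
  [2] u=1 | in 110 | out 010 | prev 000 | push {}
  [3] u=2 | in 000 | out 011 | prev 010 | push {0}
  [4] u=3 | in 011 | out 101 | prev 000 | push {}
  [5] u=0 | in 111 | out 111 | prev 110 | push {1}
  [6] u=1 | in 111 | out 011 | prev 010 | push {}

Converged values:
  [0] 111
  [1] 011
  [2] 011
  [3] 101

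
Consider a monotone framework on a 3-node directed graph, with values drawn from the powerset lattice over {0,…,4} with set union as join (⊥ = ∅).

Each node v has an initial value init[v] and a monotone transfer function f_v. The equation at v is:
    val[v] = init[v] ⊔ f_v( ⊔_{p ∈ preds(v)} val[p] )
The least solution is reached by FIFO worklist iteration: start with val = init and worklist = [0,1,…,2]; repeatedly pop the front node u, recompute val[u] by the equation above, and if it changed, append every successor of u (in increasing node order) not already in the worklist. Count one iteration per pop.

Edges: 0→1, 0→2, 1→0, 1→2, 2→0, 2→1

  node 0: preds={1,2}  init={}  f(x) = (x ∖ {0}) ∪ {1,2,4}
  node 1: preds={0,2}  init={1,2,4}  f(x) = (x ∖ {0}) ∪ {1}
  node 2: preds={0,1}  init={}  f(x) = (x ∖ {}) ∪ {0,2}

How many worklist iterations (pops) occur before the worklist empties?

5

Iteration log — 5 steps:
  step 1. node 0  ⊔preds={1,2,4}  new={1,2,4}  old={}  +wl: 
  step 2. node 1  ⊔preds={1,2,4}  new={1,2,4}  stable
  step 3. node 2  ⊔preds={1,2,4}  new={0,1,2,4}  old={}  +wl: 0,1
  step 4. node 0  ⊔preds={0,1,2,4}  new={1,2,4}  stable
  step 5. node 1  ⊔preds={0,1,2,4}  new={1,2,4}  stable

Least fixpoint reached:
  node 0: {1,2,4}
  node 1: {1,2,4}
  node 2: {0,1,2,4}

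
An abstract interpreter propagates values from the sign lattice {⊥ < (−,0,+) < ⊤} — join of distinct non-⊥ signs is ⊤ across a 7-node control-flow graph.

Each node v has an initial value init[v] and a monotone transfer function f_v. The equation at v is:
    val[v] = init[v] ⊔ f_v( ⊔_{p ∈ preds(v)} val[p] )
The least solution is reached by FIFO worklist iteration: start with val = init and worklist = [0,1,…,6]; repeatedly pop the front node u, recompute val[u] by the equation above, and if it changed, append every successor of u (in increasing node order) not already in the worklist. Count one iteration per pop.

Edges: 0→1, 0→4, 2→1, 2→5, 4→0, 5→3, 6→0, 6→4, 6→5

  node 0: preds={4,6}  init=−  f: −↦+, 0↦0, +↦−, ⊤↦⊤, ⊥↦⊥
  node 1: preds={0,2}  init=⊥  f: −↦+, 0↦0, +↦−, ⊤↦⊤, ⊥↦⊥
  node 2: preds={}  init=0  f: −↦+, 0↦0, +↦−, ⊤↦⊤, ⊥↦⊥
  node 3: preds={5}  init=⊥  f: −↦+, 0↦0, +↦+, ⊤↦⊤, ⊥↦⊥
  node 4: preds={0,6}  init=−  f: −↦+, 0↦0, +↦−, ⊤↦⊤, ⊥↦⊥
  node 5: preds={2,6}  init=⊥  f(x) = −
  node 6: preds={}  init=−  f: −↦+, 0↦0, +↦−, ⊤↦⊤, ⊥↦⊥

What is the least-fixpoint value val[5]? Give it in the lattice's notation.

−

Worklist (9 pops):
  #1 pop 0: in=− → ⊤ (was −); enqueue []
  #2 pop 1: in=⊤ → ⊤ (was ⊥); enqueue []
  #3 pop 2: in=⊥ → 0 (no change)
  #4 pop 3: in=⊥ → ⊥ (no change)
  #5 pop 4: in=⊤ → ⊤ (was −); enqueue [0]
  #6 pop 5: in=⊤ → − (was ⊥); enqueue [3]
  #7 pop 6: in=⊥ → − (no change)
  #8 pop 0: in=⊤ → ⊤ (no change)
  #9 pop 3: in=− → + (was ⊥); enqueue []

Fixpoint:
  val[0] = ⊤
  val[1] = ⊤
  val[2] = 0
  val[3] = +
  val[4] = ⊤
  val[5] = −
  val[6] = −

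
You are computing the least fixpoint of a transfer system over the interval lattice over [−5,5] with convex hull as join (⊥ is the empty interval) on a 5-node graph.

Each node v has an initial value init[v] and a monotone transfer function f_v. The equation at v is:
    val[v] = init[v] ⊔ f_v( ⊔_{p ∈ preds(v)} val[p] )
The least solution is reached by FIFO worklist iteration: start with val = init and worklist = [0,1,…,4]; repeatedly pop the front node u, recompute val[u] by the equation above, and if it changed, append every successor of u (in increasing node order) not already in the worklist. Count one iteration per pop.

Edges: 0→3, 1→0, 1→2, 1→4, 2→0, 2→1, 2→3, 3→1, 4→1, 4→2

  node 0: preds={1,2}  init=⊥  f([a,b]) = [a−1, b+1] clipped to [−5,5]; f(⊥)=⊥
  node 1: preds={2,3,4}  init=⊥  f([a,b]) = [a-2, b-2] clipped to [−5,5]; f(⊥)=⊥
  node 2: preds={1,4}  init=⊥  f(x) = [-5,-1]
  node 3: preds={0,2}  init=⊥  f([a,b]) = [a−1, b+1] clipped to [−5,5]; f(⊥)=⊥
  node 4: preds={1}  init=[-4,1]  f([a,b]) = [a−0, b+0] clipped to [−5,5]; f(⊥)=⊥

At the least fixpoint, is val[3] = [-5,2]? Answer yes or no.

no

Iteration log — 10 steps:
  step 1. node 0  ⊔preds=⊥  new=⊥  stable
  step 2. node 1  ⊔preds=[-4,1]  new=[-5,-1]  old=⊥  +wl: 0
  step 3. node 2  ⊔preds=[-5,1]  new=[-5,-1]  old=⊥  +wl: 1
  step 4. node 3  ⊔preds=[-5,-1]  new=[-5,0]  old=⊥  +wl: 
  step 5. node 4  ⊔preds=[-5,-1]  new=[-5,1]  old=[-4,1]  +wl: 2
  step 6. node 0  ⊔preds=[-5,-1]  new=[-5,0]  old=⊥  +wl: 3
  step 7. node 1  ⊔preds=[-5,1]  new=[-5,-1]  stable
  step 8. node 2  ⊔preds=[-5,1]  new=[-5,-1]  stable
  step 9. node 3  ⊔preds=[-5,0]  new=[-5,1]  old=[-5,0]  +wl: 1
  step 10. node 1  ⊔preds=[-5,1]  new=[-5,-1]  stable

Least fixpoint reached:
  node 0: [-5,0]
  node 1: [-5,-1]
  node 2: [-5,-1]
  node 3: [-5,1]
  node 4: [-5,1]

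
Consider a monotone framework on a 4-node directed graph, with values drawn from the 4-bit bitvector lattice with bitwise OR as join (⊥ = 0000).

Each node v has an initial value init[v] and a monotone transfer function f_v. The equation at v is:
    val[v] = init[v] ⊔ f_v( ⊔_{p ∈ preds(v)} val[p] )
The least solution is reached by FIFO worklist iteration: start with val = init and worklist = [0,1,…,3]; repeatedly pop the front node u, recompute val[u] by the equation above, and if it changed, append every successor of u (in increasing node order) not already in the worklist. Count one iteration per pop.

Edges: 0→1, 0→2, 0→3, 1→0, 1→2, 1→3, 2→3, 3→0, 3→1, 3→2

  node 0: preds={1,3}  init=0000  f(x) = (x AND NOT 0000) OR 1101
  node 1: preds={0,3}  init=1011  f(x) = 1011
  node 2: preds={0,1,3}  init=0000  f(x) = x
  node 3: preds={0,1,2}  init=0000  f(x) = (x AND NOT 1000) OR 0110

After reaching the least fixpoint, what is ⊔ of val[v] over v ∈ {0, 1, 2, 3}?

Trace (7 dequeues):
  [1] u=0 | in 1011 | out 1111 | prev 0000 | push {}
  [2] u=1 | in 1111 | out 1011 | ==
  [3] u=2 | in 1111 | out 1111 | prev 0000 | push {}
  [4] u=3 | in 1111 | out 0111 | prev 0000 | push {0,1,2}
  [5] u=0 | in 1111 | out 1111 | ==
  [6] u=1 | in 1111 | out 1011 | ==
  [7] u=2 | in 1111 | out 1111 | ==

Converged values:
  [0] 1111
  [1] 1011
  [2] 1111
  [3] 0111

1111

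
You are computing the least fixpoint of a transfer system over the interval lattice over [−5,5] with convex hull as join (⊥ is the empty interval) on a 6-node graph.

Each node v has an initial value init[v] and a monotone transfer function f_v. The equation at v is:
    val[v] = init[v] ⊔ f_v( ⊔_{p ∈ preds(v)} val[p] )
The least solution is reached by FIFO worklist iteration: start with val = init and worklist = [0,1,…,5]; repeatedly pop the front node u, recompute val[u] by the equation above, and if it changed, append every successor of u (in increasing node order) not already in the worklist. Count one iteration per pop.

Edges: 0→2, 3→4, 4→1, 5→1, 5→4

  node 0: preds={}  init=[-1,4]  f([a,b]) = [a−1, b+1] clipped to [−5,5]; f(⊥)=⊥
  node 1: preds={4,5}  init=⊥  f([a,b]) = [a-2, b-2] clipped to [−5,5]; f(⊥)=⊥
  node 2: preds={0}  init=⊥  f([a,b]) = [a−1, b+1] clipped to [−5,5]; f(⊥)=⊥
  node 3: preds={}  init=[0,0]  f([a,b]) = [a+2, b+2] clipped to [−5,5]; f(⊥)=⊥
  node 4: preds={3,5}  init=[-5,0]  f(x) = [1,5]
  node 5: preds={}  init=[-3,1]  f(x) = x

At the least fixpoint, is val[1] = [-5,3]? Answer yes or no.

Iteration log — 7 steps:
  step 1. node 0  ⊔preds=⊥  new=[-1,4]  stable
  step 2. node 1  ⊔preds=[-5,1]  new=[-5,-1]  old=⊥  +wl: 
  step 3. node 2  ⊔preds=[-1,4]  new=[-2,5]  old=⊥  +wl: 
  step 4. node 3  ⊔preds=⊥  new=[0,0]  stable
  step 5. node 4  ⊔preds=[-3,1]  new=[-5,5]  old=[-5,0]  +wl: 1
  step 6. node 5  ⊔preds=⊥  new=[-3,1]  stable
  step 7. node 1  ⊔preds=[-5,5]  new=[-5,3]  old=[-5,-1]  +wl: 

Least fixpoint reached:
  node 0: [-1,4]
  node 1: [-5,3]
  node 2: [-2,5]
  node 3: [0,0]
  node 4: [-5,5]
  node 5: [-3,1]

yes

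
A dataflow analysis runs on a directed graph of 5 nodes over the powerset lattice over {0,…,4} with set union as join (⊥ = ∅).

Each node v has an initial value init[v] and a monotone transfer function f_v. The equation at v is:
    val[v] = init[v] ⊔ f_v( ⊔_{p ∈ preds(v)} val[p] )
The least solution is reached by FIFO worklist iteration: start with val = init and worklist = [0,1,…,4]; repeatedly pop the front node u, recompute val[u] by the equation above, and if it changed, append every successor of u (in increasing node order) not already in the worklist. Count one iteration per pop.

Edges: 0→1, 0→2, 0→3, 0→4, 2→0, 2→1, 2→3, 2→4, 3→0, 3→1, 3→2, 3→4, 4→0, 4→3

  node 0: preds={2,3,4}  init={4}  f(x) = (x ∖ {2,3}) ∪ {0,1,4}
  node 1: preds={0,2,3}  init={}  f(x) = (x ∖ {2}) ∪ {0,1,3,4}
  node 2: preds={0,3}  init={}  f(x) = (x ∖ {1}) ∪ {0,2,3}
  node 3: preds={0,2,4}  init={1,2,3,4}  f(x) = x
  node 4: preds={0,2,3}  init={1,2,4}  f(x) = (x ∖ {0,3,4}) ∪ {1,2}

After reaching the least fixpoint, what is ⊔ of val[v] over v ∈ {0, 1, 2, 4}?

{0,1,2,3,4}

Iteration log — 8 steps:
  step 1. node 0  ⊔preds={1,2,3,4}  new={0,1,4}  old={4}  +wl: 
  step 2. node 1  ⊔preds={0,1,2,3,4}  new={0,1,3,4}  old={}  +wl: 
  step 3. node 2  ⊔preds={0,1,2,3,4}  new={0,2,3,4}  old={}  +wl: 0,1
  step 4. node 3  ⊔preds={0,1,2,3,4}  new={0,1,2,3,4}  old={1,2,3,4}  +wl: 2
  step 5. node 4  ⊔preds={0,1,2,3,4}  new={1,2,4}  stable
  step 6. node 0  ⊔preds={0,1,2,3,4}  new={0,1,4}  stable
  step 7. node 1  ⊔preds={0,1,2,3,4}  new={0,1,3,4}  stable
  step 8. node 2  ⊔preds={0,1,2,3,4}  new={0,2,3,4}  stable

Least fixpoint reached:
  node 0: {0,1,4}
  node 1: {0,1,3,4}
  node 2: {0,2,3,4}
  node 3: {0,1,2,3,4}
  node 4: {1,2,4}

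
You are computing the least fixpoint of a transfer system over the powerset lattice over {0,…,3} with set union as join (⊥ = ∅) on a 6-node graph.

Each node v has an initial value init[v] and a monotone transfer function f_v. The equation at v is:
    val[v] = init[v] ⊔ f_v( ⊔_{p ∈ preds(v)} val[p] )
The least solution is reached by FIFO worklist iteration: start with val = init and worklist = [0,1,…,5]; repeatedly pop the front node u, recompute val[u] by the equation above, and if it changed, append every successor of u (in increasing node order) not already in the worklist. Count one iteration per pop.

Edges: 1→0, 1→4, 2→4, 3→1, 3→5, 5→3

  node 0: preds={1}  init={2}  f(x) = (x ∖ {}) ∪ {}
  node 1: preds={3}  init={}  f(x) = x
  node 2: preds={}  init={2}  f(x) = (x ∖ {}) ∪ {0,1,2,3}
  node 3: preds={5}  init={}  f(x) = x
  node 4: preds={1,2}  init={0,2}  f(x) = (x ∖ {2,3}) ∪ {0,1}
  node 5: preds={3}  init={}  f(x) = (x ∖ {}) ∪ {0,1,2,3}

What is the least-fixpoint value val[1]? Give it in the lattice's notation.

Iteration log — 11 steps:
  step 1. node 0  ⊔preds={}  new={2}  stable
  step 2. node 1  ⊔preds={}  new={}  stable
  step 3. node 2  ⊔preds={}  new={0,1,2,3}  old={2}  +wl: 
  step 4. node 3  ⊔preds={}  new={}  stable
  step 5. node 4  ⊔preds={0,1,2,3}  new={0,1,2}  old={0,2}  +wl: 
  step 6. node 5  ⊔preds={}  new={0,1,2,3}  old={}  +wl: 3
  step 7. node 3  ⊔preds={0,1,2,3}  new={0,1,2,3}  old={}  +wl: 1,5
  step 8. node 1  ⊔preds={0,1,2,3}  new={0,1,2,3}  old={}  +wl: 0,4
  step 9. node 5  ⊔preds={0,1,2,3}  new={0,1,2,3}  stable
  step 10. node 0  ⊔preds={0,1,2,3}  new={0,1,2,3}  old={2}  +wl: 
  step 11. node 4  ⊔preds={0,1,2,3}  new={0,1,2}  stable

Least fixpoint reached:
  node 0: {0,1,2,3}
  node 1: {0,1,2,3}
  node 2: {0,1,2,3}
  node 3: {0,1,2,3}
  node 4: {0,1,2}
  node 5: {0,1,2,3}

{0,1,2,3}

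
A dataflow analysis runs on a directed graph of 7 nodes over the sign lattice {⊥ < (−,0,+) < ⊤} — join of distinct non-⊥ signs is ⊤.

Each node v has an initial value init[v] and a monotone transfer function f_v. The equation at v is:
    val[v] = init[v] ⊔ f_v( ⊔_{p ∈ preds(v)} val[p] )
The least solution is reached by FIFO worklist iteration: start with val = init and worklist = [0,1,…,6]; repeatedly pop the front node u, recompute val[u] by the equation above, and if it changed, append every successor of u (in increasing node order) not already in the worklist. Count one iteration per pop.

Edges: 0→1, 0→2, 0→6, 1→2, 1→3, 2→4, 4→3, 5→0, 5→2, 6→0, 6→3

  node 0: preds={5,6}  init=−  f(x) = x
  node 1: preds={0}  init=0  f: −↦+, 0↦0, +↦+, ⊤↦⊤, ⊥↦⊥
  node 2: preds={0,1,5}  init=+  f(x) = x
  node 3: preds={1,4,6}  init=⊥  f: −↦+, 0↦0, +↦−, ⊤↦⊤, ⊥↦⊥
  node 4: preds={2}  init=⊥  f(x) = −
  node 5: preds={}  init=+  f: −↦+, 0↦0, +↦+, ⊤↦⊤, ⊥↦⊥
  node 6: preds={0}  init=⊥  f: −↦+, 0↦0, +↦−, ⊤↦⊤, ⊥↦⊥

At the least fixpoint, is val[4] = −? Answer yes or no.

yes

Iteration log — 9 steps:
  step 1. node 0  ⊔preds=+  new=⊤  old=−  +wl: 
  step 2. node 1  ⊔preds=⊤  new=⊤  old=0  +wl: 
  step 3. node 2  ⊔preds=⊤  new=⊤  old=+  +wl: 
  step 4. node 3  ⊔preds=⊤  new=⊤  old=⊥  +wl: 
  step 5. node 4  ⊔preds=⊤  new=−  old=⊥  +wl: 3
  step 6. node 5  ⊔preds=⊥  new=+  stable
  step 7. node 6  ⊔preds=⊤  new=⊤  old=⊥  +wl: 0
  step 8. node 3  ⊔preds=⊤  new=⊤  stable
  step 9. node 0  ⊔preds=⊤  new=⊤  stable

Least fixpoint reached:
  node 0: ⊤
  node 1: ⊤
  node 2: ⊤
  node 3: ⊤
  node 4: −
  node 5: +
  node 6: ⊤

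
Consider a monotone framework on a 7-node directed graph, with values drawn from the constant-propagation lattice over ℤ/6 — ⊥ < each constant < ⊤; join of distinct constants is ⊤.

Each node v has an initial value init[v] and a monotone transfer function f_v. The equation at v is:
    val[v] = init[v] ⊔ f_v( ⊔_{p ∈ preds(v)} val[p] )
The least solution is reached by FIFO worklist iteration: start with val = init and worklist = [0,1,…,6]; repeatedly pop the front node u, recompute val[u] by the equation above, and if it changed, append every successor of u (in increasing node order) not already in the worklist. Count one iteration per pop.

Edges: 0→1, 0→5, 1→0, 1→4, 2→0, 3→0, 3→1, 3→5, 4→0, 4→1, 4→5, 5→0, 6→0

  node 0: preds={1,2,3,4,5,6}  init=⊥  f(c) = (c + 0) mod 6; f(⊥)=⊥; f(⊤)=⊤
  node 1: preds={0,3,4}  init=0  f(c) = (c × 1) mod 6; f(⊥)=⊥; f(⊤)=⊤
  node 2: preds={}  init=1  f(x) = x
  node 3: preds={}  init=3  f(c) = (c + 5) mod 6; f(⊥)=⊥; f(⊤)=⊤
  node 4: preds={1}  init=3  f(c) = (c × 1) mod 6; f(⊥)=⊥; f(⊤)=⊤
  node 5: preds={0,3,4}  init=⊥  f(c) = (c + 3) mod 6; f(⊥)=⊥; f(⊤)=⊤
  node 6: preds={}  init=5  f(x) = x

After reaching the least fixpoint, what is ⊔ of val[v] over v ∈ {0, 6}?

⊤

Iteration log — 9 steps:
  step 1. node 0  ⊔preds=⊤  new=⊤  old=⊥  +wl: 
  step 2. node 1  ⊔preds=⊤  new=⊤  old=0  +wl: 0
  step 3. node 2  ⊔preds=⊥  new=1  stable
  step 4. node 3  ⊔preds=⊥  new=3  stable
  step 5. node 4  ⊔preds=⊤  new=⊤  old=3  +wl: 1
  step 6. node 5  ⊔preds=⊤  new=⊤  old=⊥  +wl: 
  step 7. node 6  ⊔preds=⊥  new=5  stable
  step 8. node 0  ⊔preds=⊤  new=⊤  stable
  step 9. node 1  ⊔preds=⊤  new=⊤  stable

Least fixpoint reached:
  node 0: ⊤
  node 1: ⊤
  node 2: 1
  node 3: 3
  node 4: ⊤
  node 5: ⊤
  node 6: 5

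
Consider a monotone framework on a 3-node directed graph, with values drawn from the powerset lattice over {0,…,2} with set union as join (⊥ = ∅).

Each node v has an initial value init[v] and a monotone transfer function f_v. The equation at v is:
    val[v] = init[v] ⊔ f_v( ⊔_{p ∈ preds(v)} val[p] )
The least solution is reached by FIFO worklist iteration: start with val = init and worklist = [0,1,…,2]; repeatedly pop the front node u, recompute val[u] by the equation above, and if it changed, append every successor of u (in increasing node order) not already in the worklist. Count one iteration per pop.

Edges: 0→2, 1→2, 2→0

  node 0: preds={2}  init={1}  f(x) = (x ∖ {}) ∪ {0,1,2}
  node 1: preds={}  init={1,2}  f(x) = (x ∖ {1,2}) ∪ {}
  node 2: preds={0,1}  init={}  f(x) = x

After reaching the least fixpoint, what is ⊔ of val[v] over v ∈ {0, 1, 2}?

{0,1,2}

Trace (4 dequeues):
  [1] u=0 | in {} | out {0,1,2} | prev {1} | push {}
  [2] u=1 | in {} | out {1,2} | ==
  [3] u=2 | in {0,1,2} | out {0,1,2} | prev {} | push {0}
  [4] u=0 | in {0,1,2} | out {0,1,2} | ==

Converged values:
  [0] {0,1,2}
  [1] {1,2}
  [2] {0,1,2}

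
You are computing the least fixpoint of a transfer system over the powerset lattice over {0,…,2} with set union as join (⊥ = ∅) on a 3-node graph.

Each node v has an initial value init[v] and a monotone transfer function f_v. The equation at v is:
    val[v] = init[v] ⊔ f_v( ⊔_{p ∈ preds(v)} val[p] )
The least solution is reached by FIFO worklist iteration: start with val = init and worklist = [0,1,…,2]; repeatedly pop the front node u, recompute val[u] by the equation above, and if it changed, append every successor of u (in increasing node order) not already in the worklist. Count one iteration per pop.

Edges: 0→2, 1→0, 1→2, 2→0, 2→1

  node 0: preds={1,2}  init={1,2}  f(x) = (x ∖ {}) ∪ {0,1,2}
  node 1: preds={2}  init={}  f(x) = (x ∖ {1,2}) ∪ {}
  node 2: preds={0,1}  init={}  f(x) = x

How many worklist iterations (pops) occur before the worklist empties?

7

Iteration log — 7 steps:
  step 1. node 0  ⊔preds={}  new={0,1,2}  old={1,2}  +wl: 
  step 2. node 1  ⊔preds={}  new={}  stable
  step 3. node 2  ⊔preds={0,1,2}  new={0,1,2}  old={}  +wl: 0,1
  step 4. node 0  ⊔preds={0,1,2}  new={0,1,2}  stable
  step 5. node 1  ⊔preds={0,1,2}  new={0}  old={}  +wl: 0,2
  step 6. node 0  ⊔preds={0,1,2}  new={0,1,2}  stable
  step 7. node 2  ⊔preds={0,1,2}  new={0,1,2}  stable

Least fixpoint reached:
  node 0: {0,1,2}
  node 1: {0}
  node 2: {0,1,2}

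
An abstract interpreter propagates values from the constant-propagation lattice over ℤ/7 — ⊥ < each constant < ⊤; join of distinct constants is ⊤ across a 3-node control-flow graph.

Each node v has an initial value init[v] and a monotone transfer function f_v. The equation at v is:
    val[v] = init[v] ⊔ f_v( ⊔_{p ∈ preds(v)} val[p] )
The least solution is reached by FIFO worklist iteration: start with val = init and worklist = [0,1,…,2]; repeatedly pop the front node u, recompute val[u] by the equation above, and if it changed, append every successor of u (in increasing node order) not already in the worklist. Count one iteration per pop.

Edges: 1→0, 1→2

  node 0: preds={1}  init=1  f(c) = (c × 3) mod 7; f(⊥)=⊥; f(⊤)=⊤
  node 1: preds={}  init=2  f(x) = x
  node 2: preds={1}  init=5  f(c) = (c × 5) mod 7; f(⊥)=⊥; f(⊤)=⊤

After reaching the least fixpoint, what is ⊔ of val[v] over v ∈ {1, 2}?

⊤

Iteration log — 3 steps:
  step 1. node 0  ⊔preds=2  new=⊤  old=1  +wl: 
  step 2. node 1  ⊔preds=⊥  new=2  stable
  step 3. node 2  ⊔preds=2  new=⊤  old=5  +wl: 

Least fixpoint reached:
  node 0: ⊤
  node 1: 2
  node 2: ⊤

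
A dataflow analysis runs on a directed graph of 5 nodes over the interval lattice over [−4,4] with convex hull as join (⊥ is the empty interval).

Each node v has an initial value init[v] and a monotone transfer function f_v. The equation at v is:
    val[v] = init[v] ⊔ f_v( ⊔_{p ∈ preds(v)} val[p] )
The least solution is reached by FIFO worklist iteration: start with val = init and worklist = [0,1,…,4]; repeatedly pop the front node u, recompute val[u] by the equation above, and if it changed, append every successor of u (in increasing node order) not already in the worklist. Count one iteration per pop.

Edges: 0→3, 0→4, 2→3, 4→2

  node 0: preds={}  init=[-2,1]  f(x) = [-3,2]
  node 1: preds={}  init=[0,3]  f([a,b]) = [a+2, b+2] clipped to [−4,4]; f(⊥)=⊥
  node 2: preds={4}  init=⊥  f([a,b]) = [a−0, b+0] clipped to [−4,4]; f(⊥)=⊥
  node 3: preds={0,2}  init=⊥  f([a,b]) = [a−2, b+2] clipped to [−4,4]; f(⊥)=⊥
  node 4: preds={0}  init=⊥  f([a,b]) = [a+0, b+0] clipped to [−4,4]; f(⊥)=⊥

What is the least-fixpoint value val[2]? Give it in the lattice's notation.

[-3,2]

Iteration log — 7 steps:
  step 1. node 0  ⊔preds=⊥  new=[-3,2]  old=[-2,1]  +wl: 
  step 2. node 1  ⊔preds=⊥  new=[0,3]  stable
  step 3. node 2  ⊔preds=⊥  new=⊥  stable
  step 4. node 3  ⊔preds=[-3,2]  new=[-4,4]  old=⊥  +wl: 
  step 5. node 4  ⊔preds=[-3,2]  new=[-3,2]  old=⊥  +wl: 2
  step 6. node 2  ⊔preds=[-3,2]  new=[-3,2]  old=⊥  +wl: 3
  step 7. node 3  ⊔preds=[-3,2]  new=[-4,4]  stable

Least fixpoint reached:
  node 0: [-3,2]
  node 1: [0,3]
  node 2: [-3,2]
  node 3: [-4,4]
  node 4: [-3,2]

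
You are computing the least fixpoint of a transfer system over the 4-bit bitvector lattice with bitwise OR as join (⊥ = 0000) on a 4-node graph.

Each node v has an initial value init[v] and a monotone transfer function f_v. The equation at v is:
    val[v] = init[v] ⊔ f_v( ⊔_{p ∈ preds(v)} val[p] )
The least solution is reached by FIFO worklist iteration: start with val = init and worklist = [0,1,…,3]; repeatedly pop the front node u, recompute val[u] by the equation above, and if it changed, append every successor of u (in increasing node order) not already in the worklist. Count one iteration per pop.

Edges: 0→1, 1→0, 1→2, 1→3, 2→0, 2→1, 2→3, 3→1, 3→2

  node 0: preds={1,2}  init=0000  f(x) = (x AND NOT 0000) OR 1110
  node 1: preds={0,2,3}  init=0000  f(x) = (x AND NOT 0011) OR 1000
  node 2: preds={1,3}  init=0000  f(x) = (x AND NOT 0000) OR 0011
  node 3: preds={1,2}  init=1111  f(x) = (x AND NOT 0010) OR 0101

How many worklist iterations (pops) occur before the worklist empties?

6

Iteration log — 6 steps:
  step 1. node 0  ⊔preds=0000  new=1110  old=0000  +wl: 
  step 2. node 1  ⊔preds=1111  new=1100  old=0000  +wl: 0
  step 3. node 2  ⊔preds=1111  new=1111  old=0000  +wl: 1
  step 4. node 3  ⊔preds=1111  new=1111  stable
  step 5. node 0  ⊔preds=1111  new=1111  old=1110  +wl: 
  step 6. node 1  ⊔preds=1111  new=1100  stable

Least fixpoint reached:
  node 0: 1111
  node 1: 1100
  node 2: 1111
  node 3: 1111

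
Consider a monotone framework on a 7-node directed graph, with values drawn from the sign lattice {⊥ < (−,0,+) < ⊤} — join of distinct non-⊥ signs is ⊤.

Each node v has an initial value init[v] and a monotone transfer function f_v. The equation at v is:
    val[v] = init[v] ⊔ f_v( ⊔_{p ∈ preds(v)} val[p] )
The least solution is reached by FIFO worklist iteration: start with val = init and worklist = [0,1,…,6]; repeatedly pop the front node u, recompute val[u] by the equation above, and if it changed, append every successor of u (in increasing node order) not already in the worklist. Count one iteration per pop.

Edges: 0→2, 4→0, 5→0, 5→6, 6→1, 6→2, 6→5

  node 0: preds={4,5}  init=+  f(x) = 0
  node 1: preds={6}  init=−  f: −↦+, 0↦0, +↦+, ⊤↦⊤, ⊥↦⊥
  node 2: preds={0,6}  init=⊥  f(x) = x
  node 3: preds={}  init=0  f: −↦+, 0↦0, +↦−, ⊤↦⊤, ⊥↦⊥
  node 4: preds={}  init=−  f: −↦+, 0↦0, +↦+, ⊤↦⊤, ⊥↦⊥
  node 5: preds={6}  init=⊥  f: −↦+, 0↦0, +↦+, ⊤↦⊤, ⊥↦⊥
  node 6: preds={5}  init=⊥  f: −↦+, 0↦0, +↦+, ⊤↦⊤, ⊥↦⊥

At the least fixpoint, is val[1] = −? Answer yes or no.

yes

Iteration log — 7 steps:
  step 1. node 0  ⊔preds=−  new=⊤  old=+  +wl: 
  step 2. node 1  ⊔preds=⊥  new=−  stable
  step 3. node 2  ⊔preds=⊤  new=⊤  old=⊥  +wl: 
  step 4. node 3  ⊔preds=⊥  new=0  stable
  step 5. node 4  ⊔preds=⊥  new=−  stable
  step 6. node 5  ⊔preds=⊥  new=⊥  stable
  step 7. node 6  ⊔preds=⊥  new=⊥  stable

Least fixpoint reached:
  node 0: ⊤
  node 1: −
  node 2: ⊤
  node 3: 0
  node 4: −
  node 5: ⊥
  node 6: ⊥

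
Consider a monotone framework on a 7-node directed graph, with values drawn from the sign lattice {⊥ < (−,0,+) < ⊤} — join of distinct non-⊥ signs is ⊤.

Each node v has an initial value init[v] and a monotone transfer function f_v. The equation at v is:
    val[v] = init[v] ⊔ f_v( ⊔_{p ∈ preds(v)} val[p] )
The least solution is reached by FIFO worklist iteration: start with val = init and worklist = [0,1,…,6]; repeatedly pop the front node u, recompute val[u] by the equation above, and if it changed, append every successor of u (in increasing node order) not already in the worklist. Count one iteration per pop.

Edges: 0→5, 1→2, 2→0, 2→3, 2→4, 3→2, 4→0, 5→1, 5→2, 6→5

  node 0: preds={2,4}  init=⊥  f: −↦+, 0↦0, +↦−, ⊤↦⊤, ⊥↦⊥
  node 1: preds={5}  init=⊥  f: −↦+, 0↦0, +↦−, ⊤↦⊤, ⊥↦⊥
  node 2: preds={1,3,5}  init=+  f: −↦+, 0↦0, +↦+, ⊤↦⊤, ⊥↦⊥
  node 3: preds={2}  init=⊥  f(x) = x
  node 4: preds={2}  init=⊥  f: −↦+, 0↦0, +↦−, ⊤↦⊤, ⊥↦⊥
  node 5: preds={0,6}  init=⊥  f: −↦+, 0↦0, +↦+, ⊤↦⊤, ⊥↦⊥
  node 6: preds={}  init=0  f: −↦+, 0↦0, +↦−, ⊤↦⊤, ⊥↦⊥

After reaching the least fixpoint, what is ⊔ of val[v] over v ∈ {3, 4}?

Trace (15 dequeues):
  [1] u=0 | in + | out − | prev ⊥ | push {}
  [2] u=1 | in ⊥ | out ⊥ | ==
  [3] u=2 | in ⊥ | out + | ==
  [4] u=3 | in + | out + | prev ⊥ | push {2}
  [5] u=4 | in + | out − | prev ⊥ | push {0}
  [6] u=5 | in ⊤ | out ⊤ | prev ⊥ | push {1}
  [7] u=6 | in ⊥ | out 0 | ==
  [8] u=2 | in ⊤ | out ⊤ | prev + | push {3,4}
  [9] u=0 | in ⊤ | out ⊤ | prev − | push {5}
  [10] u=1 | in ⊤ | out ⊤ | prev ⊥ | push {2}
  [11] u=3 | in ⊤ | out ⊤ | prev + | push {}
  [12] u=4 | in ⊤ | out ⊤ | prev − | push {0}
  [13] u=5 | in ⊤ | out ⊤ | ==
  [14] u=2 | in ⊤ | out ⊤ | ==
  [15] u=0 | in ⊤ | out ⊤ | ==

Converged values:
  [0] ⊤
  [1] ⊤
  [2] ⊤
  [3] ⊤
  [4] ⊤
  [5] ⊤
  [6] 0

⊤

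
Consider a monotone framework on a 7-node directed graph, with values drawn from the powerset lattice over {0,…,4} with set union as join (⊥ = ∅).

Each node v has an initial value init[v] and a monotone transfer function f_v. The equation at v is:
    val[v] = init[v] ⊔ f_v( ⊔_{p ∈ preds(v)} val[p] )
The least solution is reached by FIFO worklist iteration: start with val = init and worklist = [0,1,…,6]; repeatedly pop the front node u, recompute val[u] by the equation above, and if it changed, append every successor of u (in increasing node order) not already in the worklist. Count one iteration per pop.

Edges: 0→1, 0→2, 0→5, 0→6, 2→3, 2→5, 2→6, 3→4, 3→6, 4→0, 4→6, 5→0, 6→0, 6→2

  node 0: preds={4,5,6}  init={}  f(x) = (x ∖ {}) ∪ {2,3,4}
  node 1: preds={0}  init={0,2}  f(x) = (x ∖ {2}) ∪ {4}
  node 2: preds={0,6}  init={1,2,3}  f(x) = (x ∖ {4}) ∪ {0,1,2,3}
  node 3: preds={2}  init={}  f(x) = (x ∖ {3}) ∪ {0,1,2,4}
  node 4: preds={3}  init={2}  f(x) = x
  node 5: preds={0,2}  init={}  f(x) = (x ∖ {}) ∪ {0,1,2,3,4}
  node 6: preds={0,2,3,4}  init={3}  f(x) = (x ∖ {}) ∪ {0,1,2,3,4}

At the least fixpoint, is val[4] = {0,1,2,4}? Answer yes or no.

yes

Iteration log — 12 steps:
  step 1. node 0  ⊔preds={2,3}  new={2,3,4}  old={}  +wl: 
  step 2. node 1  ⊔preds={2,3,4}  new={0,2,3,4}  old={0,2}  +wl: 
  step 3. node 2  ⊔preds={2,3,4}  new={0,1,2,3}  old={1,2,3}  +wl: 
  step 4. node 3  ⊔preds={0,1,2,3}  new={0,1,2,4}  old={}  +wl: 
  step 5. node 4  ⊔preds={0,1,2,4}  new={0,1,2,4}  old={2}  +wl: 0
  step 6. node 5  ⊔preds={0,1,2,3,4}  new={0,1,2,3,4}  old={}  +wl: 
  step 7. node 6  ⊔preds={0,1,2,3,4}  new={0,1,2,3,4}  old={3}  +wl: 2
  step 8. node 0  ⊔preds={0,1,2,3,4}  new={0,1,2,3,4}  old={2,3,4}  +wl: 1,5,6
  step 9. node 2  ⊔preds={0,1,2,3,4}  new={0,1,2,3}  stable
  step 10. node 1  ⊔preds={0,1,2,3,4}  new={0,1,2,3,4}  old={0,2,3,4}  +wl: 
  step 11. node 5  ⊔preds={0,1,2,3,4}  new={0,1,2,3,4}  stable
  step 12. node 6  ⊔preds={0,1,2,3,4}  new={0,1,2,3,4}  stable

Least fixpoint reached:
  node 0: {0,1,2,3,4}
  node 1: {0,1,2,3,4}
  node 2: {0,1,2,3}
  node 3: {0,1,2,4}
  node 4: {0,1,2,4}
  node 5: {0,1,2,3,4}
  node 6: {0,1,2,3,4}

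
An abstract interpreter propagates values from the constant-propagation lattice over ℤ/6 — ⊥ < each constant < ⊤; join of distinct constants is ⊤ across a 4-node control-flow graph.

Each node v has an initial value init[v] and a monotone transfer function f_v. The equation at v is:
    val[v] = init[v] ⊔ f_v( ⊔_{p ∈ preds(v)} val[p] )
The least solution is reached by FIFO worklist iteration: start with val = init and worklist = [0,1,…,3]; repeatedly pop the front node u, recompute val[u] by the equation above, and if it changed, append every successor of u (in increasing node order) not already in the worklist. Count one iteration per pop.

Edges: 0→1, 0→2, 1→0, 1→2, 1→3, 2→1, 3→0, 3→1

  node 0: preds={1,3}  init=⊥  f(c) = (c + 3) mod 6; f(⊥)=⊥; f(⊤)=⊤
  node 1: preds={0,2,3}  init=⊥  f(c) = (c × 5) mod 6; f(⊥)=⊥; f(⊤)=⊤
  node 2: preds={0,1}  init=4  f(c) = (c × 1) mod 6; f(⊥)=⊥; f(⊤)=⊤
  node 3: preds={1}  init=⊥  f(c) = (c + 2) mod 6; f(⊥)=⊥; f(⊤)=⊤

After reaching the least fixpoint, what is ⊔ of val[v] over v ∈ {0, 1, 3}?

⊤

Iteration log — 11 steps:
  step 1. node 0  ⊔preds=⊥  new=⊥  stable
  step 2. node 1  ⊔preds=4  new=2  old=⊥  +wl: 0
  step 3. node 2  ⊔preds=2  new=⊤  old=4  +wl: 1
  step 4. node 3  ⊔preds=2  new=4  old=⊥  +wl: 
  step 5. node 0  ⊔preds=⊤  new=⊤  old=⊥  +wl: 2
  step 6. node 1  ⊔preds=⊤  new=⊤  old=2  +wl: 0,3
  step 7. node 2  ⊔preds=⊤  new=⊤  stable
  step 8. node 0  ⊔preds=⊤  new=⊤  stable
  step 9. node 3  ⊔preds=⊤  new=⊤  old=4  +wl: 0,1
  step 10. node 0  ⊔preds=⊤  new=⊤  stable
  step 11. node 1  ⊔preds=⊤  new=⊤  stable

Least fixpoint reached:
  node 0: ⊤
  node 1: ⊤
  node 2: ⊤
  node 3: ⊤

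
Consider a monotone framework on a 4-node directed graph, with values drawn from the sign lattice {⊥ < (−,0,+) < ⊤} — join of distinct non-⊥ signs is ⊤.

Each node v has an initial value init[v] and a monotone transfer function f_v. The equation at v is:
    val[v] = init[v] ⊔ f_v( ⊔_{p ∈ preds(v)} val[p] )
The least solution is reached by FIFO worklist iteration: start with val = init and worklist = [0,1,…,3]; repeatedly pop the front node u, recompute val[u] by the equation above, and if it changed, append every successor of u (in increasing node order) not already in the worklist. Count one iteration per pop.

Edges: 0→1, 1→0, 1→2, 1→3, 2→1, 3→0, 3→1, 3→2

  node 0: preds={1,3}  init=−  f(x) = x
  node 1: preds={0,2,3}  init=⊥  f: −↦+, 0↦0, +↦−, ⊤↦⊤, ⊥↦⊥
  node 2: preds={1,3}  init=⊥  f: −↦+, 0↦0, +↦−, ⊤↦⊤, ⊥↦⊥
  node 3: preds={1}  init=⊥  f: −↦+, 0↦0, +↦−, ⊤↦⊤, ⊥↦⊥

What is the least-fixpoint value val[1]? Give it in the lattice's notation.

⊤

Worklist (12 pops):
  #1 pop 0: in=⊥ → − (no change)
  #2 pop 1: in=− → + (was ⊥); enqueue [0]
  #3 pop 2: in=+ → − (was ⊥); enqueue [1]
  #4 pop 3: in=+ → − (was ⊥); enqueue [2]
  #5 pop 0: in=⊤ → ⊤ (was −); enqueue []
  #6 pop 1: in=⊤ → ⊤ (was +); enqueue [0,3]
  #7 pop 2: in=⊤ → ⊤ (was −); enqueue [1]
  #8 pop 0: in=⊤ → ⊤ (no change)
  #9 pop 3: in=⊤ → ⊤ (was −); enqueue [0,2]
  #10 pop 1: in=⊤ → ⊤ (no change)
  #11 pop 0: in=⊤ → ⊤ (no change)
  #12 pop 2: in=⊤ → ⊤ (no change)

Fixpoint:
  val[0] = ⊤
  val[1] = ⊤
  val[2] = ⊤
  val[3] = ⊤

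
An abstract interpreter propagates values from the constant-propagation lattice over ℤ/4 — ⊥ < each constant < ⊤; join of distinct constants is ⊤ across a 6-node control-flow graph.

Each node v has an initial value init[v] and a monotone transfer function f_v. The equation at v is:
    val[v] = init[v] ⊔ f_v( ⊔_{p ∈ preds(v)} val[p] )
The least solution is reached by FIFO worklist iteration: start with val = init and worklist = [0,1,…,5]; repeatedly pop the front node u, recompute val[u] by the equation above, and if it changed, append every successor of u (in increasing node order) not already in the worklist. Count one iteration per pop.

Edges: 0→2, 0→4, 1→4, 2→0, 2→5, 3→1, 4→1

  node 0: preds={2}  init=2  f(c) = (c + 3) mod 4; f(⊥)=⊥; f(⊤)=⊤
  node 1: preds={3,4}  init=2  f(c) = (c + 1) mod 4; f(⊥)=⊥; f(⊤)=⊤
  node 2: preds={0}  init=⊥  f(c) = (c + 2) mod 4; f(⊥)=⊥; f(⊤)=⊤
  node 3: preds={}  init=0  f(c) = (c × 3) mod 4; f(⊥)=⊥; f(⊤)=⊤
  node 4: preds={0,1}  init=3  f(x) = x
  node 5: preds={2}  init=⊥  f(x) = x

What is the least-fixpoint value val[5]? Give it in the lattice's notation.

Trace (12 dequeues):
  [1] u=0 | in ⊥ | out 2 | ==
  [2] u=1 | in ⊤ | out ⊤ | prev 2 | push {}
  [3] u=2 | in 2 | out 0 | prev ⊥ | push {0}
  [4] u=3 | in ⊥ | out 0 | ==
  [5] u=4 | in ⊤ | out ⊤ | prev 3 | push {1}
  [6] u=5 | in 0 | out 0 | prev ⊥ | push {}
  [7] u=0 | in 0 | out ⊤ | prev 2 | push {2,4}
  [8] u=1 | in ⊤ | out ⊤ | ==
  [9] u=2 | in ⊤ | out ⊤ | prev 0 | push {0,5}
  [10] u=4 | in ⊤ | out ⊤ | ==
  [11] u=0 | in ⊤ | out ⊤ | ==
  [12] u=5 | in ⊤ | out ⊤ | prev 0 | push {}

Converged values:
  [0] ⊤
  [1] ⊤
  [2] ⊤
  [3] 0
  [4] ⊤
  [5] ⊤

⊤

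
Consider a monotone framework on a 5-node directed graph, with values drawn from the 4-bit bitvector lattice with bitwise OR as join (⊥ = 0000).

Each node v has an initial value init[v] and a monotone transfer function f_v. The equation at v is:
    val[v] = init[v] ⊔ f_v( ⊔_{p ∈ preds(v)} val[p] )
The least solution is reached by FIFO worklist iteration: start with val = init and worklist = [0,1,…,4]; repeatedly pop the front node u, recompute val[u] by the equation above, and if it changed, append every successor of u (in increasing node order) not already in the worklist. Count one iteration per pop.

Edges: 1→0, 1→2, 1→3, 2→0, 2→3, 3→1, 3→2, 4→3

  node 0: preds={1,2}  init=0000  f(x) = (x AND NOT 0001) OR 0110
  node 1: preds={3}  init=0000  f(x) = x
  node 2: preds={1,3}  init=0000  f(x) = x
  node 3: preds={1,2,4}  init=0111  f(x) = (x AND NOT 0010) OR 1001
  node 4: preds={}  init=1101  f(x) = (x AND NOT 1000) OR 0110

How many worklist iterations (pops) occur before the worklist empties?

10

Iteration log — 10 steps:
  step 1. node 0  ⊔preds=0000  new=0110  old=0000  +wl: 
  step 2. node 1  ⊔preds=0111  new=0111  old=0000  +wl: 0
  step 3. node 2  ⊔preds=0111  new=0111  old=0000  +wl: 
  step 4. node 3  ⊔preds=1111  new=1111  old=0111  +wl: 1,2
  step 5. node 4  ⊔preds=0000  new=1111  old=1101  +wl: 3
  step 6. node 0  ⊔preds=0111  new=0110  stable
  step 7. node 1  ⊔preds=1111  new=1111  old=0111  +wl: 0
  step 8. node 2  ⊔preds=1111  new=1111  old=0111  +wl: 
  step 9. node 3  ⊔preds=1111  new=1111  stable
  step 10. node 0  ⊔preds=1111  new=1110  old=0110  +wl: 

Least fixpoint reached:
  node 0: 1110
  node 1: 1111
  node 2: 1111
  node 3: 1111
  node 4: 1111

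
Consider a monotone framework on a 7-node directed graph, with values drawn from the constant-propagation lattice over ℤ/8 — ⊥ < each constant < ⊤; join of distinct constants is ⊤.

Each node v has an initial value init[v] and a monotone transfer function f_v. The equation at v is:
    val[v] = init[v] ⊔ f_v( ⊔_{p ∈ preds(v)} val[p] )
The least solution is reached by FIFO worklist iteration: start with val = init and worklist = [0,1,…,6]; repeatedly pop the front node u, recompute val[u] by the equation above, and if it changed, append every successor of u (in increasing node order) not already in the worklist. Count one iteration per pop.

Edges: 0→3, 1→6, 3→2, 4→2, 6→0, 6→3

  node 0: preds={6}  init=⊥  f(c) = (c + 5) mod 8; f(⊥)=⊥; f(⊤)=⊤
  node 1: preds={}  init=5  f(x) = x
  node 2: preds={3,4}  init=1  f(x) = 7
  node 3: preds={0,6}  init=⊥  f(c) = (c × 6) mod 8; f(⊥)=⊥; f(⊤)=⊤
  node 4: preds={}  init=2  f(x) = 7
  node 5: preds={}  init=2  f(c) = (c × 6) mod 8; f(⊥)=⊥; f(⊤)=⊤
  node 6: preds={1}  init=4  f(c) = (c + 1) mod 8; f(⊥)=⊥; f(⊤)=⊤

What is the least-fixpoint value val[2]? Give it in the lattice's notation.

Trace (10 dequeues):
  [1] u=0 | in 4 | out 1 | prev ⊥ | push {}
  [2] u=1 | in ⊥ | out 5 | ==
  [3] u=2 | in 2 | out ⊤ | prev 1 | push {}
  [4] u=3 | in ⊤ | out ⊤ | prev ⊥ | push {2}
  [5] u=4 | in ⊥ | out ⊤ | prev 2 | push {}
  [6] u=5 | in ⊥ | out 2 | ==
  [7] u=6 | in 5 | out ⊤ | prev 4 | push {0,3}
  [8] u=2 | in ⊤ | out ⊤ | ==
  [9] u=0 | in ⊤ | out ⊤ | prev 1 | push {}
  [10] u=3 | in ⊤ | out ⊤ | ==

Converged values:
  [0] ⊤
  [1] 5
  [2] ⊤
  [3] ⊤
  [4] ⊤
  [5] 2
  [6] ⊤

⊤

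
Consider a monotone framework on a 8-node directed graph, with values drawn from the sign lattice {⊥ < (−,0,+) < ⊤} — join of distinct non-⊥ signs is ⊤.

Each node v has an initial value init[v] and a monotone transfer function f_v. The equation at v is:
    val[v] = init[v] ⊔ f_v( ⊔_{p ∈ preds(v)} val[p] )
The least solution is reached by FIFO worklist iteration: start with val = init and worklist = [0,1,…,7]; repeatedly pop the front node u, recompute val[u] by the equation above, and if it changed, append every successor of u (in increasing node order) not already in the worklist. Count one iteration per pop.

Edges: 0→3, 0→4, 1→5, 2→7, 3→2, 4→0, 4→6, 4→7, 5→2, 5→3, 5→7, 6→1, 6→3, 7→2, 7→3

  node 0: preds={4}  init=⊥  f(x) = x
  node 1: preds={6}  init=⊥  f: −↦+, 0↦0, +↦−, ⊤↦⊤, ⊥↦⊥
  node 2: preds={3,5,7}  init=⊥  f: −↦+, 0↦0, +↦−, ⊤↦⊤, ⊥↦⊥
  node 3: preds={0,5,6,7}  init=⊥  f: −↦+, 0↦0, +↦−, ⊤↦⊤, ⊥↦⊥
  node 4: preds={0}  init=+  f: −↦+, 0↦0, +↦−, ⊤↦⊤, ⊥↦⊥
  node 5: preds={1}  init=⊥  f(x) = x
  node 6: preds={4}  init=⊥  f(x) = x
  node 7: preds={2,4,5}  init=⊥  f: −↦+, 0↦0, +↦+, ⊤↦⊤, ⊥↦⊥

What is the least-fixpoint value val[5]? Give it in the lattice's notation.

Iteration log — 18 steps:
  step 1. node 0  ⊔preds=+  new=+  old=⊥  +wl: 
  step 2. node 1  ⊔preds=⊥  new=⊥  stable
  step 3. node 2  ⊔preds=⊥  new=⊥  stable
  step 4. node 3  ⊔preds=+  new=−  old=⊥  +wl: 2
  step 5. node 4  ⊔preds=+  new=⊤  old=+  +wl: 0
  step 6. node 5  ⊔preds=⊥  new=⊥  stable
  step 7. node 6  ⊔preds=⊤  new=⊤  old=⊥  +wl: 1,3
  step 8. node 7  ⊔preds=⊤  new=⊤  old=⊥  +wl: 
  step 9. node 2  ⊔preds=⊤  new=⊤  old=⊥  +wl: 7
  step 10. node 0  ⊔preds=⊤  new=⊤  old=+  +wl: 4
  step 11. node 1  ⊔preds=⊤  new=⊤  old=⊥  +wl: 5
  step 12. node 3  ⊔preds=⊤  new=⊤  old=−  +wl: 2
  step 13. node 7  ⊔preds=⊤  new=⊤  stable
  step 14. node 4  ⊔preds=⊤  new=⊤  stable
  step 15. node 5  ⊔preds=⊤  new=⊤  old=⊥  +wl: 3,7
  step 16. node 2  ⊔preds=⊤  new=⊤  stable
  step 17. node 3  ⊔preds=⊤  new=⊤  stable
  step 18. node 7  ⊔preds=⊤  new=⊤  stable

Least fixpoint reached:
  node 0: ⊤
  node 1: ⊤
  node 2: ⊤
  node 3: ⊤
  node 4: ⊤
  node 5: ⊤
  node 6: ⊤
  node 7: ⊤

⊤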